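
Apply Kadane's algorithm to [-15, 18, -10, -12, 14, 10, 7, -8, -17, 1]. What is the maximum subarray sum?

Using Kadane's algorithm on [-15, 18, -10, -12, 14, 10, 7, -8, -17, 1]:

Scanning through the array:
Position 1 (value 18): max_ending_here = 18, max_so_far = 18
Position 2 (value -10): max_ending_here = 8, max_so_far = 18
Position 3 (value -12): max_ending_here = -4, max_so_far = 18
Position 4 (value 14): max_ending_here = 14, max_so_far = 18
Position 5 (value 10): max_ending_here = 24, max_so_far = 24
Position 6 (value 7): max_ending_here = 31, max_so_far = 31
Position 7 (value -8): max_ending_here = 23, max_so_far = 31
Position 8 (value -17): max_ending_here = 6, max_so_far = 31
Position 9 (value 1): max_ending_here = 7, max_so_far = 31

Maximum subarray: [14, 10, 7]
Maximum sum: 31

The maximum subarray is [14, 10, 7] with sum 31. This subarray runs from index 4 to index 6.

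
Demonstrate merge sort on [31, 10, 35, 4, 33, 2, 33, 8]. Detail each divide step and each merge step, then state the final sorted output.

Merge sort trace:

Split: [31, 10, 35, 4, 33, 2, 33, 8] -> [31, 10, 35, 4] and [33, 2, 33, 8]
  Split: [31, 10, 35, 4] -> [31, 10] and [35, 4]
    Split: [31, 10] -> [31] and [10]
    Merge: [31] + [10] -> [10, 31]
    Split: [35, 4] -> [35] and [4]
    Merge: [35] + [4] -> [4, 35]
  Merge: [10, 31] + [4, 35] -> [4, 10, 31, 35]
  Split: [33, 2, 33, 8] -> [33, 2] and [33, 8]
    Split: [33, 2] -> [33] and [2]
    Merge: [33] + [2] -> [2, 33]
    Split: [33, 8] -> [33] and [8]
    Merge: [33] + [8] -> [8, 33]
  Merge: [2, 33] + [8, 33] -> [2, 8, 33, 33]
Merge: [4, 10, 31, 35] + [2, 8, 33, 33] -> [2, 4, 8, 10, 31, 33, 33, 35]

Final sorted array: [2, 4, 8, 10, 31, 33, 33, 35]

The merge sort proceeds by recursively splitting the array and merging sorted halves.
After all merges, the sorted array is [2, 4, 8, 10, 31, 33, 33, 35].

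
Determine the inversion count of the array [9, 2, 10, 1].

Finding inversions in [9, 2, 10, 1]:

(0, 1): arr[0]=9 > arr[1]=2
(0, 3): arr[0]=9 > arr[3]=1
(1, 3): arr[1]=2 > arr[3]=1
(2, 3): arr[2]=10 > arr[3]=1

Total inversions: 4

The array has 4 inversion(s): (0,1), (0,3), (1,3), (2,3). Each pair (i,j) satisfies i < j and arr[i] > arr[j].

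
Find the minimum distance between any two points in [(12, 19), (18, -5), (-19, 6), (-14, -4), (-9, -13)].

Computing all pairwise distances among 5 points:

d((12, 19), (18, -5)) = 24.7386
d((12, 19), (-19, 6)) = 33.6155
d((12, 19), (-14, -4)) = 34.7131
d((12, 19), (-9, -13)) = 38.2753
d((18, -5), (-19, 6)) = 38.6005
d((18, -5), (-14, -4)) = 32.0156
d((18, -5), (-9, -13)) = 28.1603
d((-19, 6), (-14, -4)) = 11.1803
d((-19, 6), (-9, -13)) = 21.4709
d((-14, -4), (-9, -13)) = 10.2956 <-- minimum

Closest pair: (-14, -4) and (-9, -13) with distance 10.2956

The closest pair is (-14, -4) and (-9, -13) with Euclidean distance 10.2956. For 5 points, brute-force pairwise comparison is shown above. For large n, the divide-and-conquer algorithm (sort by x, recurse on halves, check the dividing strip) achieves O(n log n).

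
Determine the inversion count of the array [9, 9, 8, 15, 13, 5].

Finding inversions in [9, 9, 8, 15, 13, 5]:

(0, 2): arr[0]=9 > arr[2]=8
(0, 5): arr[0]=9 > arr[5]=5
(1, 2): arr[1]=9 > arr[2]=8
(1, 5): arr[1]=9 > arr[5]=5
(2, 5): arr[2]=8 > arr[5]=5
(3, 4): arr[3]=15 > arr[4]=13
(3, 5): arr[3]=15 > arr[5]=5
(4, 5): arr[4]=13 > arr[5]=5

Total inversions: 8

The array has 8 inversion(s): (0,2), (0,5), (1,2), (1,5), (2,5), (3,4), (3,5), (4,5). Each pair (i,j) satisfies i < j and arr[i] > arr[j].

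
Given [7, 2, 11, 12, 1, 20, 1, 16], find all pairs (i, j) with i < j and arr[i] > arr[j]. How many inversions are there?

Finding inversions in [7, 2, 11, 12, 1, 20, 1, 16]:

(0, 1): arr[0]=7 > arr[1]=2
(0, 4): arr[0]=7 > arr[4]=1
(0, 6): arr[0]=7 > arr[6]=1
(1, 4): arr[1]=2 > arr[4]=1
(1, 6): arr[1]=2 > arr[6]=1
(2, 4): arr[2]=11 > arr[4]=1
(2, 6): arr[2]=11 > arr[6]=1
(3, 4): arr[3]=12 > arr[4]=1
(3, 6): arr[3]=12 > arr[6]=1
(5, 6): arr[5]=20 > arr[6]=1
(5, 7): arr[5]=20 > arr[7]=16

Total inversions: 11

The array has 11 inversion(s): (0,1), (0,4), (0,6), (1,4), (1,6), (2,4), (2,6), (3,4), (3,6), (5,6), (5,7). Each pair (i,j) satisfies i < j and arr[i] > arr[j].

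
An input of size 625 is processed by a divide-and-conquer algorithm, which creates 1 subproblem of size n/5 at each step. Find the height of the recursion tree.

For divide and conquer with division factor 5:

Problem sizes at each level:
Level 0: 625
Level 1: 125
Level 2: 25
Level 3: 5
Level 4: 1

The root is level 0 and the size-1 base case is level 4 (the tree spans levels 0 through 4, i.e. 5 levels counting the root), so the depth is the number of divisions: log_5(625) = 4

The recursion tree depth is log_5(625) = 4. At each level, the problem size is divided by 5, so it takes 4 divisions to reduce to a base case of size 1. The algorithm makes 1 recursive call at each level.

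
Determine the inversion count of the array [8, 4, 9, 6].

Finding inversions in [8, 4, 9, 6]:

(0, 1): arr[0]=8 > arr[1]=4
(0, 3): arr[0]=8 > arr[3]=6
(2, 3): arr[2]=9 > arr[3]=6

Total inversions: 3

The array has 3 inversion(s): (0,1), (0,3), (2,3). Each pair (i,j) satisfies i < j and arr[i] > arr[j].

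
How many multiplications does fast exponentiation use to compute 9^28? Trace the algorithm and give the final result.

Computing 9^28 by squaring (build up from 9^1; each line after the first costs one multiplication):

9^1 = 9
9^2 = (9^1)^2 = 9^2 = 81
9^3 = 9 * 9^2 = 9 * 81 = 729
9^6 = (9^3)^2 = 729^2 = 531441
9^7 = 9 * 9^6 = 9 * 531441 = 4782969
9^14 = (9^7)^2 = 4782969^2 = 22876792454961
9^28 = (9^14)^2 = 22876792454961^2 = 523347633027360537213511521

Result: 523347633027360537213511521
Multiplications needed: 6 (6 lines after 9^1)

9^28 = 523347633027360537213511521. Using exponentiation by squaring, this requires 6 multiplications. The key idea: if the exponent is even, square the half-power; if odd, multiply by the base once.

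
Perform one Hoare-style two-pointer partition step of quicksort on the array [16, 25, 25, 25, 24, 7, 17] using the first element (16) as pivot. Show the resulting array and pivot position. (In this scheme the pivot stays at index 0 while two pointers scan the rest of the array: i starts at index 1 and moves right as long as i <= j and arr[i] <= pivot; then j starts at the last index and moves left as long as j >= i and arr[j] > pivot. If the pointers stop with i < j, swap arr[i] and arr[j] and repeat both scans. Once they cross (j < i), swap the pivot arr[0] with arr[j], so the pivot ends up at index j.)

Hoare-style two-pointer partition with pivot = 16:

Initial array: [16, 25, 25, 25, 24, 7, 17]

Pointers start at i = 1, j = 6.
i stops at index 1 (arr[1]=25 > 16), j stops at index 5 (arr[5]=7 <= 16): swap arr[1] and arr[5], array becomes [16, 7, 25, 25, 24, 25, 17]
i ends at 2, j ends at 1: the pointers have crossed (j < i), so scanning stops.

Swap pivot arr[0] with arr[1] to place pivot at position 1: [7, 16, 25, 25, 24, 25, 17]
Pivot position: 1

After partitioning with pivot 16, the array becomes [7, 16, 25, 25, 24, 25, 17]. The pivot is placed at index 1. All elements to the left of the pivot are <= 16, and all elements to the right are > 16.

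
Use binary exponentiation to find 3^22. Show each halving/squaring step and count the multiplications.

Computing 3^22 by squaring (build up from 3^1; each line after the first costs one multiplication):

3^1 = 3
3^2 = (3^1)^2 = 3^2 = 9
3^4 = (3^2)^2 = 9^2 = 81
3^5 = 3 * 3^4 = 3 * 81 = 243
3^10 = (3^5)^2 = 243^2 = 59049
3^11 = 3 * 3^10 = 3 * 59049 = 177147
3^22 = (3^11)^2 = 177147^2 = 31381059609

Result: 31381059609
Multiplications needed: 6 (6 lines after 3^1)

3^22 = 31381059609. Using exponentiation by squaring, this requires 6 multiplications. The key idea: if the exponent is even, square the half-power; if odd, multiply by the base once.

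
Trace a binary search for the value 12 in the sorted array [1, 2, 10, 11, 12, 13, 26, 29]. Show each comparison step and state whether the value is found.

Binary search for 12 in [1, 2, 10, 11, 12, 13, 26, 29]:

lo=0, hi=7, mid=3, arr[mid]=11 -> 11 < 12, search right half
lo=4, hi=7, mid=5, arr[mid]=13 -> 13 > 12, search left half
lo=4, hi=4, mid=4, arr[mid]=12 -> Found target at index 4!

Binary search finds 12 at index 4 after 3 comparisons. The search repeatedly halves the search space by comparing with the middle element.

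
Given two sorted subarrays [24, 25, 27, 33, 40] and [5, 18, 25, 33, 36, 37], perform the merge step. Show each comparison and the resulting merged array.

Merging process:

Compare 24 vs 5: take 5 from right. Merged: [5]
Compare 24 vs 18: take 18 from right. Merged: [5, 18]
Compare 24 vs 25: take 24 from left. Merged: [5, 18, 24]
Compare 25 vs 25: take 25 from left. Merged: [5, 18, 24, 25]
Compare 27 vs 25: take 25 from right. Merged: [5, 18, 24, 25, 25]
Compare 27 vs 33: take 27 from left. Merged: [5, 18, 24, 25, 25, 27]
Compare 33 vs 33: take 33 from left. Merged: [5, 18, 24, 25, 25, 27, 33]
Compare 40 vs 33: take 33 from right. Merged: [5, 18, 24, 25, 25, 27, 33, 33]
Compare 40 vs 36: take 36 from right. Merged: [5, 18, 24, 25, 25, 27, 33, 33, 36]
Compare 40 vs 37: take 37 from right. Merged: [5, 18, 24, 25, 25, 27, 33, 33, 36, 37]
Append remaining from left: [40]. Merged: [5, 18, 24, 25, 25, 27, 33, 33, 36, 37, 40]

Final merged array: [5, 18, 24, 25, 25, 27, 33, 33, 36, 37, 40]
Total comparisons: 10

The merged array is [5, 18, 24, 25, 25, 27, 33, 33, 36, 37, 40], requiring 10 comparisons. The merge step runs in O(n) time where n is the total number of elements.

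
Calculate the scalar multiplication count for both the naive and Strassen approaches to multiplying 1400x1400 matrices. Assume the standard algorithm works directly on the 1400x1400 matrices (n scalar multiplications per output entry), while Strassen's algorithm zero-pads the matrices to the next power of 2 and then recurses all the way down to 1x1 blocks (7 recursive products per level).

Matrix multiplication for 1400x1400 matrices:

Strassen's algorithm requires power-of-2 dimensions. Pad 1400x1400 to 2048x2048 (next power of 2).

Standard algorithm: 1400^3 = 2744000000 multiplications
Strassen's algorithm: 7^(log2(2048)) = 7^11 = 1977326743 multiplications
Savings: 2744000000 - 1977326743 = 766673257 multiplications

Standard: 2744000000 multiplications (1400^3). Strassen: 1977326743 multiplications (7^11, after padding to 2048x2048). Strassen reduces 8 recursive multiplications to 7 at each level.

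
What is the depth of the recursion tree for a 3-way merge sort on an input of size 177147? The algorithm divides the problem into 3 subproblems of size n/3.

For divide and conquer with division factor 3:

Problem sizes at each level:
Level 0: 177147
Level 1: 59049
Level 2: 19683
Level 3: 6561
Level 4: 2187
Level 5: 729
Level 6: 243
Level 7: 81
Level 8: 27
Level 9: 9
Level 10: 3
Level 11: 1

The root is level 0 and the size-1 base case is level 11 (the tree spans levels 0 through 11, i.e. 12 levels counting the root), so the depth is the number of divisions: log_3(177147) = 11

The recursion tree depth is log_3(177147) = 11. At each level, the problem size is divided by 3, so it takes 11 divisions to reduce to a base case of size 1. The algorithm makes 3 recursive calls at each level.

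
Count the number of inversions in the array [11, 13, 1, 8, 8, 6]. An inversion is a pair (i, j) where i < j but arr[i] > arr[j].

Finding inversions in [11, 13, 1, 8, 8, 6]:

(0, 2): arr[0]=11 > arr[2]=1
(0, 3): arr[0]=11 > arr[3]=8
(0, 4): arr[0]=11 > arr[4]=8
(0, 5): arr[0]=11 > arr[5]=6
(1, 2): arr[1]=13 > arr[2]=1
(1, 3): arr[1]=13 > arr[3]=8
(1, 4): arr[1]=13 > arr[4]=8
(1, 5): arr[1]=13 > arr[5]=6
(3, 5): arr[3]=8 > arr[5]=6
(4, 5): arr[4]=8 > arr[5]=6

Total inversions: 10

The array has 10 inversion(s): (0,2), (0,3), (0,4), (0,5), (1,2), (1,3), (1,4), (1,5), (3,5), (4,5). Each pair (i,j) satisfies i < j and arr[i] > arr[j].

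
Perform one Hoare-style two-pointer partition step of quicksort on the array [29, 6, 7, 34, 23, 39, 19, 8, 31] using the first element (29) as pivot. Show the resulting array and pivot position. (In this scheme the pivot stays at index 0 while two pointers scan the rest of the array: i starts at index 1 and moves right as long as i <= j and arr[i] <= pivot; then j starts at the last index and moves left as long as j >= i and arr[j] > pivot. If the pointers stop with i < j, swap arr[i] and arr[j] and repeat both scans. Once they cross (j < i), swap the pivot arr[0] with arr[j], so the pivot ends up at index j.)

Hoare-style two-pointer partition with pivot = 29:

Initial array: [29, 6, 7, 34, 23, 39, 19, 8, 31]

Pointers start at i = 1, j = 8.
i stops at index 3 (arr[3]=34 > 29), j stops at index 7 (arr[7]=8 <= 29): swap arr[3] and arr[7], array becomes [29, 6, 7, 8, 23, 39, 19, 34, 31]
i stops at index 5 (arr[5]=39 > 29), j stops at index 6 (arr[6]=19 <= 29): swap arr[5] and arr[6], array becomes [29, 6, 7, 8, 23, 19, 39, 34, 31]
i ends at 6, j ends at 5: the pointers have crossed (j < i), so scanning stops.

Swap pivot arr[0] with arr[5] to place pivot at position 5: [19, 6, 7, 8, 23, 29, 39, 34, 31]
Pivot position: 5

After partitioning with pivot 29, the array becomes [19, 6, 7, 8, 23, 29, 39, 34, 31]. The pivot is placed at index 5. All elements to the left of the pivot are <= 29, and all elements to the right are > 29.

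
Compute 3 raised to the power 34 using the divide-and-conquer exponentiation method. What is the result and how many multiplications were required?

Computing 3^34 by squaring (build up from 3^1; each line after the first costs one multiplication):

3^1 = 3
3^2 = (3^1)^2 = 3^2 = 9
3^4 = (3^2)^2 = 9^2 = 81
3^8 = (3^4)^2 = 81^2 = 6561
3^16 = (3^8)^2 = 6561^2 = 43046721
3^17 = 3 * 3^16 = 3 * 43046721 = 129140163
3^34 = (3^17)^2 = 129140163^2 = 16677181699666569

Result: 16677181699666569
Multiplications needed: 6 (6 lines after 3^1)

3^34 = 16677181699666569. Using exponentiation by squaring, this requires 6 multiplications. The key idea: if the exponent is even, square the half-power; if odd, multiply by the base once.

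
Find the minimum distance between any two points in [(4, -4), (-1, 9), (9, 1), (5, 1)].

Computing all pairwise distances among 4 points:

d((4, -4), (-1, 9)) = 13.9284
d((4, -4), (9, 1)) = 7.0711
d((4, -4), (5, 1)) = 5.099
d((-1, 9), (9, 1)) = 12.8062
d((-1, 9), (5, 1)) = 10.0
d((9, 1), (5, 1)) = 4.0 <-- minimum

Closest pair: (9, 1) and (5, 1) with distance 4.0

The closest pair is (9, 1) and (5, 1) with Euclidean distance 4.0. For 4 points, brute-force pairwise comparison is shown above. For large n, the divide-and-conquer algorithm (sort by x, recurse on halves, check the dividing strip) achieves O(n log n).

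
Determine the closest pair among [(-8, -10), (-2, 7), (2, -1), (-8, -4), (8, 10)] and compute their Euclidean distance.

Computing all pairwise distances among 5 points:

d((-8, -10), (-2, 7)) = 18.0278
d((-8, -10), (2, -1)) = 13.4536
d((-8, -10), (-8, -4)) = 6.0 <-- minimum
d((-8, -10), (8, 10)) = 25.6125
d((-2, 7), (2, -1)) = 8.9443
d((-2, 7), (-8, -4)) = 12.53
d((-2, 7), (8, 10)) = 10.4403
d((2, -1), (-8, -4)) = 10.4403
d((2, -1), (8, 10)) = 12.53
d((-8, -4), (8, 10)) = 21.2603

Closest pair: (-8, -10) and (-8, -4) with distance 6.0

The closest pair is (-8, -10) and (-8, -4) with Euclidean distance 6.0. For 5 points, brute-force pairwise comparison is shown above. For large n, the divide-and-conquer algorithm (sort by x, recurse on halves, check the dividing strip) achieves O(n log n).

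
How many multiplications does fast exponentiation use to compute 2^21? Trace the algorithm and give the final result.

Computing 2^21 by squaring (build up from 2^1; each line after the first costs one multiplication):

2^1 = 2
2^2 = (2^1)^2 = 2^2 = 4
2^4 = (2^2)^2 = 4^2 = 16
2^5 = 2 * 2^4 = 2 * 16 = 32
2^10 = (2^5)^2 = 32^2 = 1024
2^20 = (2^10)^2 = 1024^2 = 1048576
2^21 = 2 * 2^20 = 2 * 1048576 = 2097152

Result: 2097152
Multiplications needed: 6 (6 lines after 2^1)

2^21 = 2097152. Using exponentiation by squaring, this requires 6 multiplications. The key idea: if the exponent is even, square the half-power; if odd, multiply by the base once.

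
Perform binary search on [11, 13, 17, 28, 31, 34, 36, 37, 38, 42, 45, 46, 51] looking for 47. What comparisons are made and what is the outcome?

Binary search for 47 in [11, 13, 17, 28, 31, 34, 36, 37, 38, 42, 45, 46, 51]:

lo=0, hi=12, mid=6, arr[mid]=36 -> 36 < 47, search right half
lo=7, hi=12, mid=9, arr[mid]=42 -> 42 < 47, search right half
lo=10, hi=12, mid=11, arr[mid]=46 -> 46 < 47, search right half
lo=12, hi=12, mid=12, arr[mid]=51 -> 51 > 47, search left half
lo=12 > hi=11, target 47 not found

Binary search determines that 47 is not in the array after 4 comparisons. The search space was exhausted without finding the target.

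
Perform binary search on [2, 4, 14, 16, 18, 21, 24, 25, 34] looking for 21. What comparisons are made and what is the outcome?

Binary search for 21 in [2, 4, 14, 16, 18, 21, 24, 25, 34]:

lo=0, hi=8, mid=4, arr[mid]=18 -> 18 < 21, search right half
lo=5, hi=8, mid=6, arr[mid]=24 -> 24 > 21, search left half
lo=5, hi=5, mid=5, arr[mid]=21 -> Found target at index 5!

Binary search finds 21 at index 5 after 3 comparisons. The search repeatedly halves the search space by comparing with the middle element.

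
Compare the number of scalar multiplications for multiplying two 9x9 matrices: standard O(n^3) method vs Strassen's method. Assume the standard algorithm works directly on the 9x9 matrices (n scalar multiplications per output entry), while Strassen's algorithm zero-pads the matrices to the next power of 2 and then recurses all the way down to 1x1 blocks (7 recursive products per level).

Matrix multiplication for 9x9 matrices:

Strassen's algorithm requires power-of-2 dimensions. Pad 9x9 to 16x16 (next power of 2).

Standard algorithm: 9^3 = 729 multiplications
Strassen's algorithm: 7^(log2(16)) = 7^4 = 2401 multiplications
Difference: 729 - 2401 = -1672 (Strassen uses MORE here due to padding overhead — for small or just-over-power-of-2 n, padding can outweigh the per-level savings)

Standard: 729 multiplications (9^3). Strassen: 2401 multiplications (7^4, after padding to 16x16). Strassen reduces 8 recursive multiplications to 7 at each level.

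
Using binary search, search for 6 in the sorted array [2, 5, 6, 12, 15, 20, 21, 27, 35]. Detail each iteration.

Binary search for 6 in [2, 5, 6, 12, 15, 20, 21, 27, 35]:

lo=0, hi=8, mid=4, arr[mid]=15 -> 15 > 6, search left half
lo=0, hi=3, mid=1, arr[mid]=5 -> 5 < 6, search right half
lo=2, hi=3, mid=2, arr[mid]=6 -> Found target at index 2!

Binary search finds 6 at index 2 after 3 comparisons. The search repeatedly halves the search space by comparing with the middle element.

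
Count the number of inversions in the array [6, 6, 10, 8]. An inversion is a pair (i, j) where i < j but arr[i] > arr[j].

Finding inversions in [6, 6, 10, 8]:

(2, 3): arr[2]=10 > arr[3]=8

Total inversions: 1

The array has 1 inversion(s): (2,3). Each pair (i,j) satisfies i < j and arr[i] > arr[j].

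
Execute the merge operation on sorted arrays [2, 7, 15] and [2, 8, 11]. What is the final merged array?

Merging process:

Compare 2 vs 2: take 2 from left. Merged: [2]
Compare 7 vs 2: take 2 from right. Merged: [2, 2]
Compare 7 vs 8: take 7 from left. Merged: [2, 2, 7]
Compare 15 vs 8: take 8 from right. Merged: [2, 2, 7, 8]
Compare 15 vs 11: take 11 from right. Merged: [2, 2, 7, 8, 11]
Append remaining from left: [15]. Merged: [2, 2, 7, 8, 11, 15]

Final merged array: [2, 2, 7, 8, 11, 15]
Total comparisons: 5

The merged array is [2, 2, 7, 8, 11, 15], requiring 5 comparisons. The merge step runs in O(n) time where n is the total number of elements.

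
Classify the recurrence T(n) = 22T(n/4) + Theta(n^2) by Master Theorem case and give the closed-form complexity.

Master Theorem for T(n) = 22T(n/4) + O(n^2):

a = 22, b = 4, c = 2
log_b(a) = log_4(22) = 2.2297

Case 1: c = 2 < log_4(22) = 2.2297
T(n) = O(n^(log_4 22))

For T(n) = 22T(n/4) + O(n^2): log_4(22) = 2.2297. This is Case 1 of the Master Theorem (c < log_b(a), work dominated by leaves), giving O(n^(log_4 22)).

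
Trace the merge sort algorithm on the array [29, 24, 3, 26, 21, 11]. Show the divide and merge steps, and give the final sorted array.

Merge sort trace:

Split: [29, 24, 3, 26, 21, 11] -> [29, 24, 3] and [26, 21, 11]
  Split: [29, 24, 3] -> [29] and [24, 3]
    Split: [24, 3] -> [24] and [3]
    Merge: [24] + [3] -> [3, 24]
  Merge: [29] + [3, 24] -> [3, 24, 29]
  Split: [26, 21, 11] -> [26] and [21, 11]
    Split: [21, 11] -> [21] and [11]
    Merge: [21] + [11] -> [11, 21]
  Merge: [26] + [11, 21] -> [11, 21, 26]
Merge: [3, 24, 29] + [11, 21, 26] -> [3, 11, 21, 24, 26, 29]

Final sorted array: [3, 11, 21, 24, 26, 29]

The merge sort proceeds by recursively splitting the array and merging sorted halves.
After all merges, the sorted array is [3, 11, 21, 24, 26, 29].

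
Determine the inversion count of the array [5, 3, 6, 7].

Finding inversions in [5, 3, 6, 7]:

(0, 1): arr[0]=5 > arr[1]=3

Total inversions: 1

The array has 1 inversion(s): (0,1). Each pair (i,j) satisfies i < j and arr[i] > arr[j].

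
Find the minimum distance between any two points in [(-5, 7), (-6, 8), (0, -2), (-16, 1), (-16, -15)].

Computing all pairwise distances among 5 points:

d((-5, 7), (-6, 8)) = 1.4142 <-- minimum
d((-5, 7), (0, -2)) = 10.2956
d((-5, 7), (-16, 1)) = 12.53
d((-5, 7), (-16, -15)) = 24.5967
d((-6, 8), (0, -2)) = 11.6619
d((-6, 8), (-16, 1)) = 12.2066
d((-6, 8), (-16, -15)) = 25.0799
d((0, -2), (-16, 1)) = 16.2788
d((0, -2), (-16, -15)) = 20.6155
d((-16, 1), (-16, -15)) = 16.0

Closest pair: (-5, 7) and (-6, 8) with distance 1.4142

The closest pair is (-5, 7) and (-6, 8) with Euclidean distance 1.4142. For 5 points, brute-force pairwise comparison is shown above. For large n, the divide-and-conquer algorithm (sort by x, recurse on halves, check the dividing strip) achieves O(n log n).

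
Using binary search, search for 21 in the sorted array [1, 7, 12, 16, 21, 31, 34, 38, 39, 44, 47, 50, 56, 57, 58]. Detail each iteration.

Binary search for 21 in [1, 7, 12, 16, 21, 31, 34, 38, 39, 44, 47, 50, 56, 57, 58]:

lo=0, hi=14, mid=7, arr[mid]=38 -> 38 > 21, search left half
lo=0, hi=6, mid=3, arr[mid]=16 -> 16 < 21, search right half
lo=4, hi=6, mid=5, arr[mid]=31 -> 31 > 21, search left half
lo=4, hi=4, mid=4, arr[mid]=21 -> Found target at index 4!

Binary search finds 21 at index 4 after 4 comparisons. The search repeatedly halves the search space by comparing with the middle element.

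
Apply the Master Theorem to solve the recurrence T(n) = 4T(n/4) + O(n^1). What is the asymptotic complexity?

Master Theorem for T(n) = 4T(n/4) + O(n^1):

a = 4, b = 4, c = 1
log_b(a) = log_4(4) = 1.0000

Case 2: c = 1 = log_4(4) = 1.0000
T(n) = O(n^1 log n) = O(n log n)

For T(n) = 4T(n/4) + O(n^1): log_4(4) = 1.0000. This is Case 2 of the Master Theorem (c = log_b(a), equal work at all levels), giving O(n log n).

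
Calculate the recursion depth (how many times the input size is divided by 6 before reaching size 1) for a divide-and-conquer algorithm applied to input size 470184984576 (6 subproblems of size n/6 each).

For divide and conquer with division factor 6:

Problem sizes at each level:
Level 0: 470184984576
Level 1: 78364164096
Level 2: 13060694016
Level 3: 2176782336
Level 4: 362797056
Level 5: 60466176
Level 6: 10077696
Level 7: 1679616
Level 8: 279936
Level 9: 46656
Level 10: 7776
Level 11: 1296
Level 12: 216
Level 13: 36
Level 14: 6
Level 15: 1

The root is level 0 and the size-1 base case is level 15 (the tree spans levels 0 through 15, i.e. 16 levels counting the root), so the depth is the number of divisions: log_6(470184984576) = 15

The recursion tree depth is log_6(470184984576) = 15. At each level, the problem size is divided by 6, so it takes 15 divisions to reduce to a base case of size 1. The algorithm makes 6 recursive calls at each level.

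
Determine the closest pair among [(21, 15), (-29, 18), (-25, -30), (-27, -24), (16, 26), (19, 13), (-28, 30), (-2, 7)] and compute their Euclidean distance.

Computing all pairwise distances among 8 points:

d((21, 15), (-29, 18)) = 50.0899
d((21, 15), (-25, -30)) = 64.3506
d((21, 15), (-27, -24)) = 61.8466
d((21, 15), (16, 26)) = 12.083
d((21, 15), (19, 13)) = 2.8284 <-- minimum
d((21, 15), (-28, 30)) = 51.2445
d((21, 15), (-2, 7)) = 24.3516
d((-29, 18), (-25, -30)) = 48.1664
d((-29, 18), (-27, -24)) = 42.0476
d((-29, 18), (16, 26)) = 45.7056
d((-29, 18), (19, 13)) = 48.2597
d((-29, 18), (-28, 30)) = 12.0416
d((-29, 18), (-2, 7)) = 29.1548
d((-25, -30), (-27, -24)) = 6.3246
d((-25, -30), (16, 26)) = 69.4046
d((-25, -30), (19, 13)) = 61.5224
d((-25, -30), (-28, 30)) = 60.075
d((-25, -30), (-2, 7)) = 43.566
d((-27, -24), (16, 26)) = 65.9469
d((-27, -24), (19, 13)) = 59.0339
d((-27, -24), (-28, 30)) = 54.0093
d((-27, -24), (-2, 7)) = 39.8246
d((16, 26), (19, 13)) = 13.3417
d((16, 26), (-28, 30)) = 44.1814
d((16, 26), (-2, 7)) = 26.1725
d((19, 13), (-28, 30)) = 49.98
d((19, 13), (-2, 7)) = 21.8403
d((-28, 30), (-2, 7)) = 34.7131

Closest pair: (21, 15) and (19, 13) with distance 2.8284

The closest pair is (21, 15) and (19, 13) with Euclidean distance 2.8284. For 8 points, brute-force pairwise comparison is shown above. For large n, the divide-and-conquer algorithm (sort by x, recurse on halves, check the dividing strip) achieves O(n log n).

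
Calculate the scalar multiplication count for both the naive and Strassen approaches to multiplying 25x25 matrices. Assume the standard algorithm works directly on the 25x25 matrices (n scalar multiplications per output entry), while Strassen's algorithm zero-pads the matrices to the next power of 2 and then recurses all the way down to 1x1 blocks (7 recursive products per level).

Matrix multiplication for 25x25 matrices:

Strassen's algorithm requires power-of-2 dimensions. Pad 25x25 to 32x32 (next power of 2).

Standard algorithm: 25^3 = 15625 multiplications
Strassen's algorithm: 7^(log2(32)) = 7^5 = 16807 multiplications
Difference: 15625 - 16807 = -1182 (Strassen uses MORE here due to padding overhead — for small or just-over-power-of-2 n, padding can outweigh the per-level savings)

Standard: 15625 multiplications (25^3). Strassen: 16807 multiplications (7^5, after padding to 32x32). Strassen reduces 8 recursive multiplications to 7 at each level.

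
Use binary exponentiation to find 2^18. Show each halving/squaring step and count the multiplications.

Computing 2^18 by squaring (build up from 2^1; each line after the first costs one multiplication):

2^1 = 2
2^2 = (2^1)^2 = 2^2 = 4
2^4 = (2^2)^2 = 4^2 = 16
2^8 = (2^4)^2 = 16^2 = 256
2^9 = 2 * 2^8 = 2 * 256 = 512
2^18 = (2^9)^2 = 512^2 = 262144

Result: 262144
Multiplications needed: 5 (5 lines after 2^1)

2^18 = 262144. Using exponentiation by squaring, this requires 5 multiplications. The key idea: if the exponent is even, square the half-power; if odd, multiply by the base once.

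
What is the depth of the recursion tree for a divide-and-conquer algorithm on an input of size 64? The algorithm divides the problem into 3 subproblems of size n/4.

For divide and conquer with division factor 4:

Problem sizes at each level:
Level 0: 64
Level 1: 16
Level 2: 4
Level 3: 1

The root is level 0 and the size-1 base case is level 3 (the tree spans levels 0 through 3, i.e. 4 levels counting the root), so the depth is the number of divisions: log_4(64) = 3

The recursion tree depth is log_4(64) = 3. At each level, the problem size is divided by 4, so it takes 3 divisions to reduce to a base case of size 1. The algorithm makes 3 recursive calls at each level.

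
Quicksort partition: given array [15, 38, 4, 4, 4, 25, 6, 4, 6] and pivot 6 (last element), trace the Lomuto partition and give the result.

Lomuto partition with pivot = 6:

Initial array: [15, 38, 4, 4, 4, 25, 6, 4, 6]

arr[0]=15 > 6: no swap
arr[1]=38 > 6: no swap
arr[2]=4 <= 6: swap with position 0, array becomes [4, 38, 15, 4, 4, 25, 6, 4, 6]
arr[3]=4 <= 6: swap with position 1, array becomes [4, 4, 15, 38, 4, 25, 6, 4, 6]
arr[4]=4 <= 6: swap with position 2, array becomes [4, 4, 4, 38, 15, 25, 6, 4, 6]
arr[5]=25 > 6: no swap
arr[6]=6 <= 6: swap with position 3, array becomes [4, 4, 4, 6, 15, 25, 38, 4, 6]
arr[7]=4 <= 6: swap with position 4, array becomes [4, 4, 4, 6, 4, 25, 38, 15, 6]

Place pivot at position 5: [4, 4, 4, 6, 4, 6, 38, 15, 25]
Pivot position: 5

After partitioning with pivot 6, the array becomes [4, 4, 4, 6, 4, 6, 38, 15, 25]. The pivot is placed at index 5. All elements to the left of the pivot are <= 6, and all elements to the right are > 6.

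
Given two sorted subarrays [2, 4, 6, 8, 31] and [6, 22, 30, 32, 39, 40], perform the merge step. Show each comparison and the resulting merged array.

Merging process:

Compare 2 vs 6: take 2 from left. Merged: [2]
Compare 4 vs 6: take 4 from left. Merged: [2, 4]
Compare 6 vs 6: take 6 from left. Merged: [2, 4, 6]
Compare 8 vs 6: take 6 from right. Merged: [2, 4, 6, 6]
Compare 8 vs 22: take 8 from left. Merged: [2, 4, 6, 6, 8]
Compare 31 vs 22: take 22 from right. Merged: [2, 4, 6, 6, 8, 22]
Compare 31 vs 30: take 30 from right. Merged: [2, 4, 6, 6, 8, 22, 30]
Compare 31 vs 32: take 31 from left. Merged: [2, 4, 6, 6, 8, 22, 30, 31]
Append remaining from right: [32, 39, 40]. Merged: [2, 4, 6, 6, 8, 22, 30, 31, 32, 39, 40]

Final merged array: [2, 4, 6, 6, 8, 22, 30, 31, 32, 39, 40]
Total comparisons: 8

The merged array is [2, 4, 6, 6, 8, 22, 30, 31, 32, 39, 40], requiring 8 comparisons. The merge step runs in O(n) time where n is the total number of elements.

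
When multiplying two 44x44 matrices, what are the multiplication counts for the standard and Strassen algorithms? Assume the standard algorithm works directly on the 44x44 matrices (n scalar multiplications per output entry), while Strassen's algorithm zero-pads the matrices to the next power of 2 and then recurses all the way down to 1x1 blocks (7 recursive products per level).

Matrix multiplication for 44x44 matrices:

Strassen's algorithm requires power-of-2 dimensions. Pad 44x44 to 64x64 (next power of 2).

Standard algorithm: 44^3 = 85184 multiplications
Strassen's algorithm: 7^(log2(64)) = 7^6 = 117649 multiplications
Difference: 85184 - 117649 = -32465 (Strassen uses MORE here due to padding overhead — for small or just-over-power-of-2 n, padding can outweigh the per-level savings)

Standard: 85184 multiplications (44^3). Strassen: 117649 multiplications (7^6, after padding to 64x64). Strassen reduces 8 recursive multiplications to 7 at each level.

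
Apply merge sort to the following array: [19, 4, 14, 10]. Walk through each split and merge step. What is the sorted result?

Merge sort trace:

Split: [19, 4, 14, 10] -> [19, 4] and [14, 10]
  Split: [19, 4] -> [19] and [4]
  Merge: [19] + [4] -> [4, 19]
  Split: [14, 10] -> [14] and [10]
  Merge: [14] + [10] -> [10, 14]
Merge: [4, 19] + [10, 14] -> [4, 10, 14, 19]

Final sorted array: [4, 10, 14, 19]

The merge sort proceeds by recursively splitting the array and merging sorted halves.
After all merges, the sorted array is [4, 10, 14, 19].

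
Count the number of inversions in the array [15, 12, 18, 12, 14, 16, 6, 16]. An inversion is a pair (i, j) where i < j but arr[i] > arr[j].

Finding inversions in [15, 12, 18, 12, 14, 16, 6, 16]:

(0, 1): arr[0]=15 > arr[1]=12
(0, 3): arr[0]=15 > arr[3]=12
(0, 4): arr[0]=15 > arr[4]=14
(0, 6): arr[0]=15 > arr[6]=6
(1, 6): arr[1]=12 > arr[6]=6
(2, 3): arr[2]=18 > arr[3]=12
(2, 4): arr[2]=18 > arr[4]=14
(2, 5): arr[2]=18 > arr[5]=16
(2, 6): arr[2]=18 > arr[6]=6
(2, 7): arr[2]=18 > arr[7]=16
(3, 6): arr[3]=12 > arr[6]=6
(4, 6): arr[4]=14 > arr[6]=6
(5, 6): arr[5]=16 > arr[6]=6

Total inversions: 13

The array has 13 inversion(s): (0,1), (0,3), (0,4), (0,6), (1,6), (2,3), (2,4), (2,5), (2,6), (2,7), (3,6), (4,6), (5,6). Each pair (i,j) satisfies i < j and arr[i] > arr[j].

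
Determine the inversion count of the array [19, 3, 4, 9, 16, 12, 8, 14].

Finding inversions in [19, 3, 4, 9, 16, 12, 8, 14]:

(0, 1): arr[0]=19 > arr[1]=3
(0, 2): arr[0]=19 > arr[2]=4
(0, 3): arr[0]=19 > arr[3]=9
(0, 4): arr[0]=19 > arr[4]=16
(0, 5): arr[0]=19 > arr[5]=12
(0, 6): arr[0]=19 > arr[6]=8
(0, 7): arr[0]=19 > arr[7]=14
(3, 6): arr[3]=9 > arr[6]=8
(4, 5): arr[4]=16 > arr[5]=12
(4, 6): arr[4]=16 > arr[6]=8
(4, 7): arr[4]=16 > arr[7]=14
(5, 6): arr[5]=12 > arr[6]=8

Total inversions: 12

The array has 12 inversion(s): (0,1), (0,2), (0,3), (0,4), (0,5), (0,6), (0,7), (3,6), (4,5), (4,6), (4,7), (5,6). Each pair (i,j) satisfies i < j and arr[i] > arr[j].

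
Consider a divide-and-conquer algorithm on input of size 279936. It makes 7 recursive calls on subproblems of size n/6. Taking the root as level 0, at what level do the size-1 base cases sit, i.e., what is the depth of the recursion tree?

For divide and conquer with division factor 6:

Problem sizes at each level:
Level 0: 279936
Level 1: 46656
Level 2: 7776
Level 3: 1296
Level 4: 216
Level 5: 36
Level 6: 6
Level 7: 1

The root is level 0 and the size-1 base case is level 7 (the tree spans levels 0 through 7, i.e. 8 levels counting the root), so the depth is the number of divisions: log_6(279936) = 7

The recursion tree depth is log_6(279936) = 7. At each level, the problem size is divided by 6, so it takes 7 divisions to reduce to a base case of size 1. The algorithm makes 7 recursive calls at each level.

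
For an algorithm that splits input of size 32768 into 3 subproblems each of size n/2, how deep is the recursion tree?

For divide and conquer with division factor 2:

Problem sizes at each level:
Level 0: 32768
Level 1: 16384
Level 2: 8192
Level 3: 4096
Level 4: 2048
Level 5: 1024
Level 6: 512
Level 7: 256
Level 8: 128
Level 9: 64
Level 10: 32
Level 11: 16
Level 12: 8
Level 13: 4
Level 14: 2
Level 15: 1

The root is level 0 and the size-1 base case is level 15 (the tree spans levels 0 through 15, i.e. 16 levels counting the root), so the depth is the number of divisions: log_2(32768) = 15

The recursion tree depth is log_2(32768) = 15. At each level, the problem size is divided by 2, so it takes 15 divisions to reduce to a base case of size 1. The algorithm makes 3 recursive calls at each level.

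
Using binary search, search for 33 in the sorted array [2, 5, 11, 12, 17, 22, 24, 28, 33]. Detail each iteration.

Binary search for 33 in [2, 5, 11, 12, 17, 22, 24, 28, 33]:

lo=0, hi=8, mid=4, arr[mid]=17 -> 17 < 33, search right half
lo=5, hi=8, mid=6, arr[mid]=24 -> 24 < 33, search right half
lo=7, hi=8, mid=7, arr[mid]=28 -> 28 < 33, search right half
lo=8, hi=8, mid=8, arr[mid]=33 -> Found target at index 8!

Binary search finds 33 at index 8 after 4 comparisons. The search repeatedly halves the search space by comparing with the middle element.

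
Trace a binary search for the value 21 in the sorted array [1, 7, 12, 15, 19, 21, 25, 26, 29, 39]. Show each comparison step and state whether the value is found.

Binary search for 21 in [1, 7, 12, 15, 19, 21, 25, 26, 29, 39]:

lo=0, hi=9, mid=4, arr[mid]=19 -> 19 < 21, search right half
lo=5, hi=9, mid=7, arr[mid]=26 -> 26 > 21, search left half
lo=5, hi=6, mid=5, arr[mid]=21 -> Found target at index 5!

Binary search finds 21 at index 5 after 3 comparisons. The search repeatedly halves the search space by comparing with the middle element.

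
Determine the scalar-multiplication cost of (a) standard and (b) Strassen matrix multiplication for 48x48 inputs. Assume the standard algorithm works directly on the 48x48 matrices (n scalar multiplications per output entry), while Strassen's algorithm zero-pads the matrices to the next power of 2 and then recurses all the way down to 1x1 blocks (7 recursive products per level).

Matrix multiplication for 48x48 matrices:

Strassen's algorithm requires power-of-2 dimensions. Pad 48x48 to 64x64 (next power of 2).

Standard algorithm: 48^3 = 110592 multiplications
Strassen's algorithm: 7^(log2(64)) = 7^6 = 117649 multiplications
Difference: 110592 - 117649 = -7057 (Strassen uses MORE here due to padding overhead — for small or just-over-power-of-2 n, padding can outweigh the per-level savings)

Standard: 110592 multiplications (48^3). Strassen: 117649 multiplications (7^6, after padding to 64x64). Strassen reduces 8 recursive multiplications to 7 at each level.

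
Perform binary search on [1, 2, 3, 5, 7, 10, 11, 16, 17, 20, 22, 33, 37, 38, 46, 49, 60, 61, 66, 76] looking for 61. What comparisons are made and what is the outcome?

Binary search for 61 in [1, 2, 3, 5, 7, 10, 11, 16, 17, 20, 22, 33, 37, 38, 46, 49, 60, 61, 66, 76]:

lo=0, hi=19, mid=9, arr[mid]=20 -> 20 < 61, search right half
lo=10, hi=19, mid=14, arr[mid]=46 -> 46 < 61, search right half
lo=15, hi=19, mid=17, arr[mid]=61 -> Found target at index 17!

Binary search finds 61 at index 17 after 3 comparisons. The search repeatedly halves the search space by comparing with the middle element.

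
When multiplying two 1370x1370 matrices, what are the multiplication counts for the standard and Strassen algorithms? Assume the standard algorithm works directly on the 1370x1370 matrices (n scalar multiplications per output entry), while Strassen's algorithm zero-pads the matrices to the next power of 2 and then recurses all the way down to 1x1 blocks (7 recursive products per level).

Matrix multiplication for 1370x1370 matrices:

Strassen's algorithm requires power-of-2 dimensions. Pad 1370x1370 to 2048x2048 (next power of 2).

Standard algorithm: 1370^3 = 2571353000 multiplications
Strassen's algorithm: 7^(log2(2048)) = 7^11 = 1977326743 multiplications
Savings: 2571353000 - 1977326743 = 594026257 multiplications

Standard: 2571353000 multiplications (1370^3). Strassen: 1977326743 multiplications (7^11, after padding to 2048x2048). Strassen reduces 8 recursive multiplications to 7 at each level.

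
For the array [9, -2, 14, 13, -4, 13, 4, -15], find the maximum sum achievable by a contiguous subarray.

Using Kadane's algorithm on [9, -2, 14, 13, -4, 13, 4, -15]:

Scanning through the array:
Position 1 (value -2): max_ending_here = 7, max_so_far = 9
Position 2 (value 14): max_ending_here = 21, max_so_far = 21
Position 3 (value 13): max_ending_here = 34, max_so_far = 34
Position 4 (value -4): max_ending_here = 30, max_so_far = 34
Position 5 (value 13): max_ending_here = 43, max_so_far = 43
Position 6 (value 4): max_ending_here = 47, max_so_far = 47
Position 7 (value -15): max_ending_here = 32, max_so_far = 47

Maximum subarray: [9, -2, 14, 13, -4, 13, 4]
Maximum sum: 47

The maximum subarray is [9, -2, 14, 13, -4, 13, 4] with sum 47. This subarray runs from index 0 to index 6.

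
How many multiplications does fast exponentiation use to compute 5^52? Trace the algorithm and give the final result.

Computing 5^52 by squaring (build up from 5^1; each line after the first costs one multiplication):

5^1 = 5
5^2 = (5^1)^2 = 5^2 = 25
5^3 = 5 * 5^2 = 5 * 25 = 125
5^6 = (5^3)^2 = 125^2 = 15625
5^12 = (5^6)^2 = 15625^2 = 244140625
5^13 = 5 * 5^12 = 5 * 244140625 = 1220703125
5^26 = (5^13)^2 = 1220703125^2 = 1490116119384765625
5^52 = (5^26)^2 = 1490116119384765625^2 = 2220446049250313080847263336181640625

Result: 2220446049250313080847263336181640625
Multiplications needed: 7 (7 lines after 5^1)

5^52 = 2220446049250313080847263336181640625. Using exponentiation by squaring, this requires 7 multiplications. The key idea: if the exponent is even, square the half-power; if odd, multiply by the base once.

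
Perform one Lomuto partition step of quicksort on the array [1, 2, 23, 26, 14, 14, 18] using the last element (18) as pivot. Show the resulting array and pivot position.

Lomuto partition with pivot = 18:

Initial array: [1, 2, 23, 26, 14, 14, 18]

arr[0]=1 <= 18: swap with position 0, array becomes [1, 2, 23, 26, 14, 14, 18]
arr[1]=2 <= 18: swap with position 1, array becomes [1, 2, 23, 26, 14, 14, 18]
arr[2]=23 > 18: no swap
arr[3]=26 > 18: no swap
arr[4]=14 <= 18: swap with position 2, array becomes [1, 2, 14, 26, 23, 14, 18]
arr[5]=14 <= 18: swap with position 3, array becomes [1, 2, 14, 14, 23, 26, 18]

Place pivot at position 4: [1, 2, 14, 14, 18, 26, 23]
Pivot position: 4

After partitioning with pivot 18, the array becomes [1, 2, 14, 14, 18, 26, 23]. The pivot is placed at index 4. All elements to the left of the pivot are <= 18, and all elements to the right are > 18.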